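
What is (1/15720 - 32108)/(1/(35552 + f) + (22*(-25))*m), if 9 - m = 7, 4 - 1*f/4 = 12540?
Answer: 306880557472/10513536655 ≈ 29.189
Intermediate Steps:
f = -50144 (f = 16 - 4*12540 = 16 - 50160 = -50144)
m = 2 (m = 9 - 1*7 = 9 - 7 = 2)
(1/15720 - 32108)/(1/(35552 + f) + (22*(-25))*m) = (1/15720 - 32108)/(1/(35552 - 50144) + (22*(-25))*2) = (1/15720 - 32108)/(1/(-14592) - 550*2) = -504737759/(15720*(-1/14592 - 1100)) = -504737759/(15720*(-16051201/14592)) = -504737759/15720*(-14592/16051201) = 306880557472/10513536655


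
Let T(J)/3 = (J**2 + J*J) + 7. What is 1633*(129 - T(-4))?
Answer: 19596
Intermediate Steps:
T(J) = 21 + 6*J**2 (T(J) = 3*((J**2 + J*J) + 7) = 3*((J**2 + J**2) + 7) = 3*(2*J**2 + 7) = 3*(7 + 2*J**2) = 21 + 6*J**2)
1633*(129 - T(-4)) = 1633*(129 - (21 + 6*(-4)**2)) = 1633*(129 - (21 + 6*16)) = 1633*(129 - (21 + 96)) = 1633*(129 - 1*117) = 1633*(129 - 117) = 1633*12 = 19596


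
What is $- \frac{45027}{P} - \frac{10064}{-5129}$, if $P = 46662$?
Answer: $\frac{79554295}{79776466} \approx 0.99722$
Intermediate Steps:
$- \frac{45027}{P} - \frac{10064}{-5129} = - \frac{45027}{46662} - \frac{10064}{-5129} = \left(-45027\right) \frac{1}{46662} - - \frac{10064}{5129} = - \frac{15009}{15554} + \frac{10064}{5129} = \frac{79554295}{79776466}$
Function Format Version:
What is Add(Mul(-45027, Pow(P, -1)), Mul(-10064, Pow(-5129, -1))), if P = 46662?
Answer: Rational(79554295, 79776466) ≈ 0.99722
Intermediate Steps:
Add(Mul(-45027, Pow(P, -1)), Mul(-10064, Pow(-5129, -1))) = Add(Mul(-45027, Pow(46662, -1)), Mul(-10064, Pow(-5129, -1))) = Add(Mul(-45027, Rational(1, 46662)), Mul(-10064, Rational(-1, 5129))) = Add(Rational(-15009, 15554), Rational(10064, 5129)) = Rational(79554295, 79776466)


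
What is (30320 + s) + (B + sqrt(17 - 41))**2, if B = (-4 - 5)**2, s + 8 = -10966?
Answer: 25883 + 324*I*sqrt(6) ≈ 25883.0 + 793.63*I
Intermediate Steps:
s = -10974 (s = -8 - 10966 = -10974)
B = 81 (B = (-9)**2 = 81)
(30320 + s) + (B + sqrt(17 - 41))**2 = (30320 - 10974) + (81 + sqrt(17 - 41))**2 = 19346 + (81 + sqrt(-24))**2 = 19346 + (81 + 2*I*sqrt(6))**2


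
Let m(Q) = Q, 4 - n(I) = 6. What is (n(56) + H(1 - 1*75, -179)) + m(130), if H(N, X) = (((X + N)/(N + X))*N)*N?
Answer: 5604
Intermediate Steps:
n(I) = -2 (n(I) = 4 - 1*6 = 4 - 6 = -2)
H(N, X) = N² (H(N, X) = (((N + X)/(N + X))*N)*N = (1*N)*N = N*N = N²)
(n(56) + H(1 - 1*75, -179)) + m(130) = (-2 + (1 - 1*75)²) + 130 = (-2 + (1 - 75)²) + 130 = (-2 + (-74)²) + 130 = (-2 + 5476) + 130 = 5474 + 130 = 5604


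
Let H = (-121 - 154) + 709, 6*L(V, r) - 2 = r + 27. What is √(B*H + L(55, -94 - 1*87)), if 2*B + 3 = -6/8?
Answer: I*√30207/6 ≈ 28.967*I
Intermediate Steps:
L(V, r) = 29/6 + r/6 (L(V, r) = ⅓ + (r + 27)/6 = ⅓ + (27 + r)/6 = ⅓ + (9/2 + r/6) = 29/6 + r/6)
B = -15/8 (B = -3/2 + (-6/8)/2 = -3/2 + (-6*⅛)/2 = -3/2 + (½)*(-¾) = -3/2 - 3/8 = -15/8 ≈ -1.8750)
H = 434 (H = -275 + 709 = 434)
√(B*H + L(55, -94 - 1*87)) = √(-15/8*434 + (29/6 + (-94 - 1*87)/6)) = √(-3255/4 + (29/6 + (-94 - 87)/6)) = √(-3255/4 + (29/6 + (⅙)*(-181))) = √(-3255/4 + (29/6 - 181/6)) = √(-3255/4 - 76/3) = √(-10069/12) = I*√30207/6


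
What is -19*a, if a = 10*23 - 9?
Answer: -4199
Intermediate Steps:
a = 221 (a = 230 - 9 = 221)
-19*a = -19*221 = -4199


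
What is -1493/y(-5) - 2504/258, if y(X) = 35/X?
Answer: 183833/903 ≈ 203.58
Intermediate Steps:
-1493/y(-5) - 2504/258 = -1493/(35/(-5)) - 2504/258 = -1493/(35*(-1/5)) - 2504*1/258 = -1493/(-7) - 1252/129 = -1493*(-1/7) - 1252/129 = 1493/7 - 1252/129 = 183833/903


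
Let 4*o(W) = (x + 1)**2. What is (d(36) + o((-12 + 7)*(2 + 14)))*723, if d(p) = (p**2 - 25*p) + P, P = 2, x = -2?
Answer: 1151739/4 ≈ 2.8794e+5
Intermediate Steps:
o(W) = 1/4 (o(W) = (-2 + 1)**2/4 = (1/4)*(-1)**2 = (1/4)*1 = 1/4)
d(p) = 2 + p**2 - 25*p (d(p) = (p**2 - 25*p) + 2 = 2 + p**2 - 25*p)
(d(36) + o((-12 + 7)*(2 + 14)))*723 = ((2 + 36**2 - 25*36) + 1/4)*723 = ((2 + 1296 - 900) + 1/4)*723 = (398 + 1/4)*723 = (1593/4)*723 = 1151739/4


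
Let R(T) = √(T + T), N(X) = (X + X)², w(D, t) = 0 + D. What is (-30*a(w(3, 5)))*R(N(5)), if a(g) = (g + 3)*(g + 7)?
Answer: -18000*√2 ≈ -25456.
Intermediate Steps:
w(D, t) = D
N(X) = 4*X² (N(X) = (2*X)² = 4*X²)
R(T) = √2*√T (R(T) = √(2*T) = √2*√T)
a(g) = (3 + g)*(7 + g)
(-30*a(w(3, 5)))*R(N(5)) = (-30*(21 + 3² + 10*3))*(√2*√(4*5²)) = (-30*(21 + 9 + 30))*(√2*√(4*25)) = (-30*60)*(√2*√100) = -1800*√2*10 = -18000*√2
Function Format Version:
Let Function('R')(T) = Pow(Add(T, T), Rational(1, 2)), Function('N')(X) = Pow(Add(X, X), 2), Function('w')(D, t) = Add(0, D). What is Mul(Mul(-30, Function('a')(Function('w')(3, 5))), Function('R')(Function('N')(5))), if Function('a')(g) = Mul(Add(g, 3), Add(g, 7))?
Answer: Mul(-18000, Pow(2, Rational(1, 2))) ≈ -25456.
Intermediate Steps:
Function('w')(D, t) = D
Function('N')(X) = Mul(4, Pow(X, 2)) (Function('N')(X) = Pow(Mul(2, X), 2) = Mul(4, Pow(X, 2)))
Function('R')(T) = Mul(Pow(2, Rational(1, 2)), Pow(T, Rational(1, 2))) (Function('R')(T) = Pow(Mul(2, T), Rational(1, 2)) = Mul(Pow(2, Rational(1, 2)), Pow(T, Rational(1, 2))))
Function('a')(g) = Mul(Add(3, g), Add(7, g))
Mul(Mul(-30, Function('a')(Function('w')(3, 5))), Function('R')(Function('N')(5))) = Mul(Mul(-30, Add(21, Pow(3, 2), Mul(10, 3))), Mul(Pow(2, Rational(1, 2)), Pow(Mul(4, Pow(5, 2)), Rational(1, 2)))) = Mul(Mul(-30, Add(21, 9, 30)), Mul(Pow(2, Rational(1, 2)), Pow(Mul(4, 25), Rational(1, 2)))) = Mul(Mul(-30, 60), Mul(Pow(2, Rational(1, 2)), Pow(100, Rational(1, 2)))) = Mul(-1800, Mul(Pow(2, Rational(1, 2)), 10)) = Mul(-1800, Mul(10, Pow(2, Rational(1, 2)))) = Mul(-18000, Pow(2, Rational(1, 2)))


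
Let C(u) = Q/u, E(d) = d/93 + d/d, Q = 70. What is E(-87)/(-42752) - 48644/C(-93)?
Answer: 1498892088541/23192960 ≈ 64627.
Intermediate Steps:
E(d) = 1 + d/93 (E(d) = d*(1/93) + 1 = d/93 + 1 = 1 + d/93)
C(u) = 70/u
E(-87)/(-42752) - 48644/C(-93) = (1 + (1/93)*(-87))/(-42752) - 48644/(70/(-93)) = (1 - 29/31)*(-1/42752) - 48644/(70*(-1/93)) = (2/31)*(-1/42752) - 48644/(-70/93) = -1/662656 - 48644*(-93/70) = -1/662656 + 2261946/35 = 1498892088541/23192960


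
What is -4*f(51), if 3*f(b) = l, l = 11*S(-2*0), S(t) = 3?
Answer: -44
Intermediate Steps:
l = 33 (l = 11*3 = 33)
f(b) = 11 (f(b) = (⅓)*33 = 11)
-4*f(51) = -4*11 = -44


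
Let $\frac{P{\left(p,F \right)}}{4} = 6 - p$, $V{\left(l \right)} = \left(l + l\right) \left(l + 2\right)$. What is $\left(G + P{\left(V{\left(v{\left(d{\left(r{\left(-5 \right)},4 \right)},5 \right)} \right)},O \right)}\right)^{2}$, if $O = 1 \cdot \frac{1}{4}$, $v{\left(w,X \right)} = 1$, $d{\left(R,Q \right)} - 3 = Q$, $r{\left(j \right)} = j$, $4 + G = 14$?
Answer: $100$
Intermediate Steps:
$G = 10$ ($G = -4 + 14 = 10$)
$d{\left(R,Q \right)} = 3 + Q$
$O = \frac{1}{4}$ ($O = 1 \cdot \frac{1}{4} = \frac{1}{4} \approx 0.25$)
$V{\left(l \right)} = 2 l \left(2 + l\right)$
$P{\left(p,F \right)} = 24 - 4 p$ ($P{\left(p,F \right)} = 4 \left(6 - p\right) = 24 - 4 p$)
$\left(G + P{\left(V{\left(v{\left(d{\left(r{\left(-5 \right)},4 \right)},5 \right)} \right)},O \right)}\right)^{2} = \left(10 + \left(24 - 4 \cdot 2 \cdot 1 \left(2 + 1\right)\right)\right)^{2} = \left(10 + \left(24 - 4 \cdot 2 \cdot 1 \cdot 3\right)\right)^{2} = \left(10 + \left(24 - 24\right)\right)^{2} = \left(10 + 0\right)^{2} = 10^{2} = 100$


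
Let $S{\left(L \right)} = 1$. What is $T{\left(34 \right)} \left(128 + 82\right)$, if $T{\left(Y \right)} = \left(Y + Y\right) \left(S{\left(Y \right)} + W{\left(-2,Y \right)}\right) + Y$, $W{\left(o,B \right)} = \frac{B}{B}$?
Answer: $35700$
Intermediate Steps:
$W{\left(o,B \right)} = 1$
$T{\left(Y \right)} = 5 Y$ ($T{\left(Y \right)} = \left(Y + Y\right) \left(1 + 1\right) + Y = 2 Y 2 + Y = 4 Y + Y = 5 Y$)
$T{\left(34 \right)} \left(128 + 82\right) = 5 \cdot 34 \left(128 + 82\right) = 170 \cdot 210 = 35700$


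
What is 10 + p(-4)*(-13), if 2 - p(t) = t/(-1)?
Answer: 36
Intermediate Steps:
p(t) = 2 + t (p(t) = 2 - t/(-1) = 2 - t*(-1) = 2 - (-1)*t = 2 + t)
10 + p(-4)*(-13) = 10 + (2 - 4)*(-13) = 10 - 2*(-13) = 10 + 26 = 36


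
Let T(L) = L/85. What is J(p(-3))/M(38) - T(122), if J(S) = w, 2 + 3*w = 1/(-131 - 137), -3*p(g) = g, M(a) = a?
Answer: -1257663/865640 ≈ -1.4529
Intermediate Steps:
p(g) = -g/3
w = -179/268 (w = -2/3 + 1/(3*(-131 - 137)) = -2/3 + (1/3)/(-268) = -2/3 + (1/3)*(-1/268) = -2/3 - 1/804 = -179/268 ≈ -0.66791)
T(L) = L/85 (T(L) = L*(1/85) = L/85)
J(S) = -179/268
J(p(-3))/M(38) - T(122) = -179/268/38 - 122/85 = -179/268*1/38 - 1*122/85 = -179/10184 - 122/85 = -1257663/865640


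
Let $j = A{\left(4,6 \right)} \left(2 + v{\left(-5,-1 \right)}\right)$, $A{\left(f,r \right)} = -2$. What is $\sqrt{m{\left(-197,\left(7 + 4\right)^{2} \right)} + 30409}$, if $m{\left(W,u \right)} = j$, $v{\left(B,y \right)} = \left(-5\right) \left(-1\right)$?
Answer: $\sqrt{30395} \approx 174.34$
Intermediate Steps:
$v{\left(B,y \right)} = 5$
$j = -14$ ($j = - 2 \left(2 + 5\right) = \left(-2\right) 7 = -14$)
$m{\left(W,u \right)} = -14$
$\sqrt{m{\left(-197,\left(7 + 4\right)^{2} \right)} + 30409} = \sqrt{-14 + 30409} = \sqrt{30395}$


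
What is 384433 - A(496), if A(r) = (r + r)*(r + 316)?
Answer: -421071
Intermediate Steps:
A(r) = 2*r*(316 + r) (A(r) = (2*r)*(316 + r) = 2*r*(316 + r))
384433 - A(496) = 384433 - 2*496*(316 + 496) = 384433 - 2*496*812 = 384433 - 1*805504 = 384433 - 805504 = -421071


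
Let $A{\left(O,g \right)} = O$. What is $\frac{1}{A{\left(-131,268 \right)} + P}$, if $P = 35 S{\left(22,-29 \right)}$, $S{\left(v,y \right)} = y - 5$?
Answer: $- \frac{1}{1321} \approx -0.000757$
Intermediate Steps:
$S{\left(v,y \right)} = -5 + y$ ($S{\left(v,y \right)} = y - 5 = -5 + y$)
$P = -1190$ ($P = 35 \left(-5 - 29\right) = 35 \left(-34\right) = -1190$)
$\frac{1}{A{\left(-131,268 \right)} + P} = \frac{1}{-131 - 1190} = \frac{1}{-1321} = - \frac{1}{1321}$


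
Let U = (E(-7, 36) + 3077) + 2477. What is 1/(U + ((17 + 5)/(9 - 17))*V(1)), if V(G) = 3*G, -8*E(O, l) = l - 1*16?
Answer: 4/22173 ≈ 0.00018040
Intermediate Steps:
E(O, l) = 2 - l/8 (E(O, l) = -(l - 1*16)/8 = -(l - 16)/8 = -(-16 + l)/8 = 2 - l/8)
U = 11103/2 (U = ((2 - 1/8*36) + 3077) + 2477 = ((2 - 9/2) + 3077) + 2477 = (-5/2 + 3077) + 2477 = 6149/2 + 2477 = 11103/2 ≈ 5551.5)
1/(U + ((17 + 5)/(9 - 17))*V(1)) = 1/(11103/2 + ((17 + 5)/(9 - 17))*(3*1)) = 1/(11103/2 + (22/(-8))*3) = 1/(11103/2 + (22*(-1/8))*3) = 1/(11103/2 - 11/4*3) = 1/(11103/2 - 33/4) = 1/(22173/4) = 4/22173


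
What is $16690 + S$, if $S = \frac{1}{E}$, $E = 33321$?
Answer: $\frac{556127491}{33321} \approx 16690.0$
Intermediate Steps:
$S = \frac{1}{33321} \approx 3.0011 \cdot 10^{-5}$
$16690 + S = 16690 + \frac{1}{33321} = \frac{556127491}{33321}$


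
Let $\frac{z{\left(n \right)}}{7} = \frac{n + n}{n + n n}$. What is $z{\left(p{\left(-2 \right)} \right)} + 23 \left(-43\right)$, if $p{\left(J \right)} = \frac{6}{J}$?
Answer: $-996$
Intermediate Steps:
$z{\left(n \right)} = \frac{14 n}{n + n^{2}}$ ($z{\left(n \right)} = 7 \frac{n + n}{n + n n} = 7 \frac{2 n}{n + n^{2}} = \frac{14 n}{n + n^{2}}$)
$z{\left(p{\left(-2 \right)} \right)} + 23 \left(-43\right) = \frac{14}{1 + \frac{6}{-2}} + 23 \left(-43\right) = \frac{14}{1 + 6 \left(- \frac{1}{2}\right)} - 989 = \frac{14}{1 - 3} - 989 = \frac{14}{-2} - 989 = 14 \left(- \frac{1}{2}\right) - 989 = -7 - 989 = -996$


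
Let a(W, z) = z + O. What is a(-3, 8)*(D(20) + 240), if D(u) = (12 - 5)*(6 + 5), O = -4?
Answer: 1268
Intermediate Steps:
D(u) = 77 (D(u) = 7*11 = 77)
a(W, z) = -4 + z (a(W, z) = z - 4 = -4 + z)
a(-3, 8)*(D(20) + 240) = (-4 + 8)*(77 + 240) = 4*317 = 1268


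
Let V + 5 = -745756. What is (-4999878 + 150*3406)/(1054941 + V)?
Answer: -748163/51530 ≈ -14.519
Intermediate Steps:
V = -745761 (V = -5 - 745756 = -745761)
(-4999878 + 150*3406)/(1054941 + V) = (-4999878 + 150*3406)/(1054941 - 745761) = (-4999878 + 510900)/309180 = -4488978*1/309180 = -748163/51530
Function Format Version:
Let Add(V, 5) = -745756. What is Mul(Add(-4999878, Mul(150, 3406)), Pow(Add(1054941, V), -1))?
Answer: Rational(-748163, 51530) ≈ -14.519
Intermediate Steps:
V = -745761 (V = Add(-5, -745756) = -745761)
Mul(Add(-4999878, Mul(150, 3406)), Pow(Add(1054941, V), -1)) = Mul(Add(-4999878, Mul(150, 3406)), Pow(Add(1054941, -745761), -1)) = Mul(Add(-4999878, 510900), Pow(309180, -1)) = Mul(-4488978, Rational(1, 309180)) = Rational(-748163, 51530)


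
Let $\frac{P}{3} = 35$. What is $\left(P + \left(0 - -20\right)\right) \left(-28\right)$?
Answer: $-3500$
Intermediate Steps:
$P = 105$ ($P = 3 \cdot 35 = 105$)
$\left(P + \left(0 - -20\right)\right) \left(-28\right) = \left(105 + \left(0 - -20\right)\right) \left(-28\right) = \left(105 + \left(0 + 20\right)\right) \left(-28\right) = \left(105 + 20\right) \left(-28\right) = 125 \left(-28\right) = -3500$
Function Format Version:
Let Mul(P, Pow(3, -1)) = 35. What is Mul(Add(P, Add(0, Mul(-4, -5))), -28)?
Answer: -3500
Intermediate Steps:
P = 105 (P = Mul(3, 35) = 105)
Mul(Add(P, Add(0, Mul(-4, -5))), -28) = Mul(Add(105, Add(0, Mul(-4, -5))), -28) = Mul(Add(105, Add(0, 20)), -28) = Mul(Add(105, 20), -28) = Mul(125, -28) = -3500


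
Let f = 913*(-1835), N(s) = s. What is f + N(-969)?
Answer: -1676324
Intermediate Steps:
f = -1675355
f + N(-969) = -1675355 - 969 = -1676324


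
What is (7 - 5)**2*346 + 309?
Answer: 1693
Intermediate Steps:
(7 - 5)**2*346 + 309 = 2**2*346 + 309 = 4*346 + 309 = 1384 + 309 = 1693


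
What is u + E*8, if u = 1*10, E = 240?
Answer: 1930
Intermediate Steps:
u = 10
u + E*8 = 10 + 240*8 = 10 + 1920 = 1930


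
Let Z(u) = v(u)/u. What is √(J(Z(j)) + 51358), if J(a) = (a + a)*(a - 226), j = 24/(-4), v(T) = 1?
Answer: √1851602/6 ≈ 226.79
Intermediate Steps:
j = -6 (j = 24*(-¼) = -6)
Z(u) = 1/u
J(a) = 2*a*(-226 + a) (J(a) = (2*a)*(-226 + a) = 2*a*(-226 + a))
√(J(Z(j)) + 51358) = √(2*(-226 + 1/(-6))/(-6) + 51358) = √(2*(-⅙)*(-226 - ⅙) + 51358) = √(2*(-⅙)*(-1357/6) + 51358) = √(1357/18 + 51358) = √(925801/18) = √1851602/6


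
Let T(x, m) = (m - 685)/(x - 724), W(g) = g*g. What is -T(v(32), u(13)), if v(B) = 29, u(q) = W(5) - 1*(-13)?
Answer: -647/695 ≈ -0.93093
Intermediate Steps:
W(g) = g**2
u(q) = 38 (u(q) = 5**2 - 1*(-13) = 25 + 13 = 38)
T(x, m) = (-685 + m)/(-724 + x)
-T(v(32), u(13)) = -(-685 + 38)/(-724 + 29) = -(-647)/(-695) = -(-1)*(-647)/695 = -1*647/695 = -647/695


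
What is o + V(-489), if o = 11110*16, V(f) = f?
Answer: 177271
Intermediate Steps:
o = 177760
o + V(-489) = 177760 - 489 = 177271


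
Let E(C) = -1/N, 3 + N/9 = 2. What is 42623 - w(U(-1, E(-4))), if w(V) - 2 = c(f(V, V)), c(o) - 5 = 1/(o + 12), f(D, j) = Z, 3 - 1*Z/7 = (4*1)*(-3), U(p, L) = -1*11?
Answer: 4986071/117 ≈ 42616.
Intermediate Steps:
N = -9 (N = -27 + 9*2 = -27 + 18 = -9)
E(C) = 1/9 (E(C) = -1/(-9) = -1*(-1/9) = 1/9)
U(p, L) = -11
Z = 105 (Z = 21 - 7*4*1*(-3) = 21 - 28*(-3) = 21 - 7*(-12) = 21 + 84 = 105)
f(D, j) = 105
c(o) = 5 + 1/(12 + o) (c(o) = 5 + 1/(o + 12) = 5 + 1/(12 + o))
w(V) = 820/117 (w(V) = 2 + (61 + 5*105)/(12 + 105) = 2 + (61 + 525)/117 = 2 + (1/117)*586 = 2 + 586/117 = 820/117)
42623 - w(U(-1, E(-4))) = 42623 - 1*820/117 = 42623 - 820/117 = 4986071/117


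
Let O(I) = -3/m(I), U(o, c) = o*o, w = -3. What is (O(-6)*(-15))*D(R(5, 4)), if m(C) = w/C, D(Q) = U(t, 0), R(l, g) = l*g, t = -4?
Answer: 1440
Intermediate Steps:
U(o, c) = o²
R(l, g) = g*l
D(Q) = 16 (D(Q) = (-4)² = 16)
m(C) = -3/C
O(I) = I (O(I) = -3*(-I/3) = -(-1)*I = I)
(O(-6)*(-15))*D(R(5, 4)) = -6*(-15)*16 = 90*16 = 1440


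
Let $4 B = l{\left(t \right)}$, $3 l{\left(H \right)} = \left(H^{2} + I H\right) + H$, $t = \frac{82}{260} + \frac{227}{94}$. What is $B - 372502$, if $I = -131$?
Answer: $- \frac{13907362932823}{37332100} \approx -3.7253 \cdot 10^{5}$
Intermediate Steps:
$t = \frac{8341}{3055}$ ($t = 82 \cdot \frac{1}{260} + 227 \cdot \frac{1}{94} = \frac{41}{130} + \frac{227}{94} = \frac{8341}{3055} \approx 2.7303$)
$l{\left(H \right)} = - \frac{130 H}{3} + \frac{H^{2}}{3}$ ($l{\left(H \right)} = \frac{\left(H^{2} - 131 H\right) + H}{3} = \frac{H^{2} - 130 H}{3} = - \frac{130 H}{3} + \frac{H^{2}}{3}$)
$B = - \frac{1081018623}{37332100}$ ($B = \frac{\frac{1}{3} \cdot \frac{8341}{3055} \left(-130 + \frac{8341}{3055}\right)}{4} = \frac{\frac{1}{3} \cdot \frac{8341}{3055} \left(- \frac{388809}{3055}\right)}{4} = \frac{1}{4} \left(- \frac{1081018623}{9333025}\right) = - \frac{1081018623}{37332100} \approx -28.957$)
$B - 372502 = - \frac{1081018623}{37332100} - 372502 = - \frac{13907362932823}{37332100}$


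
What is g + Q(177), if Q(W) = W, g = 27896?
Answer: 28073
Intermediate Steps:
g + Q(177) = 27896 + 177 = 28073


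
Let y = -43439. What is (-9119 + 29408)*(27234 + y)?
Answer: -328783245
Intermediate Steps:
(-9119 + 29408)*(27234 + y) = (-9119 + 29408)*(27234 - 43439) = 20289*(-16205) = -328783245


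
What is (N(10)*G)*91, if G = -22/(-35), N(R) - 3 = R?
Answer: 3718/5 ≈ 743.60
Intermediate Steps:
N(R) = 3 + R
G = 22/35 (G = -22*(-1/35) = 22/35 ≈ 0.62857)
(N(10)*G)*91 = ((3 + 10)*(22/35))*91 = (13*(22/35))*91 = (286/35)*91 = 3718/5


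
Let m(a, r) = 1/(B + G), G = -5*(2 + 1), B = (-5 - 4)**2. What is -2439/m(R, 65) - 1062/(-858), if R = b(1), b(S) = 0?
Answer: -23019105/143 ≈ -1.6097e+5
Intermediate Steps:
B = 81 (B = (-9)**2 = 81)
R = 0
G = -15 (G = -5*3 = -15)
m(a, r) = 1/66 (m(a, r) = 1/(81 - 15) = 1/66)
-2439/m(R, 65) - 1062/(-858) = -2439/1/66 - 1062/(-858) = -2439*66 - 1062*(-1/858) = -160974 + 177/143 = -23019105/143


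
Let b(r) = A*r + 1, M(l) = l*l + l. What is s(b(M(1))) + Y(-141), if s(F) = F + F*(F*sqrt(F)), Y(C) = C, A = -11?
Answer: -162 + 441*I*sqrt(21) ≈ -162.0 + 2020.9*I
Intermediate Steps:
M(l) = l + l**2 (M(l) = l**2 + l = l + l**2)
b(r) = 1 - 11*r (b(r) = -11*r + 1 = 1 - 11*r)
s(F) = F + F**(5/2) (s(F) = F + F*F**(3/2) = F + F**(5/2))
s(b(M(1))) + Y(-141) = ((1 - 11*(1 + 1)) + (1 - 11*(1 + 1))**(5/2)) - 141 = ((1 - 11*2) + (1 - 11*2)**(5/2)) - 141 = ((1 - 22) + (1 - 22)**(5/2)) - 141 = (-21 + (-21)**(5/2)) - 141 = (-21 + 441*I*sqrt(21)) - 141 = -162 + 441*I*sqrt(21)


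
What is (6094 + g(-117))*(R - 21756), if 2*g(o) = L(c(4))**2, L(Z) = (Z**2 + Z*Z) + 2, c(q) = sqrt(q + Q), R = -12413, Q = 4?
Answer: -213761264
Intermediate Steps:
c(q) = sqrt(4 + q) (c(q) = sqrt(q + 4) = sqrt(4 + q))
L(Z) = 2 + 2*Z**2 (L(Z) = (Z**2 + Z**2) + 2 = 2*Z**2 + 2 = 2 + 2*Z**2)
g(o) = 162 (g(o) = (2 + 2*(sqrt(4 + 4))**2)**2/2 = (2 + 2*(sqrt(8))**2)**2/2 = (2 + 2*(2*sqrt(2))**2)**2/2 = (2 + 2*8)**2/2 = (2 + 16)**2/2 = (1/2)*18**2 = (1/2)*324 = 162)
(6094 + g(-117))*(R - 21756) = (6094 + 162)*(-12413 - 21756) = 6256*(-34169) = -213761264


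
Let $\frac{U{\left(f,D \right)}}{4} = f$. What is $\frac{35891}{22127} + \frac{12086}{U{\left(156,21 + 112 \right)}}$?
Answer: $\frac{144911453}{6903624} \approx 20.991$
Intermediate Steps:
$U{\left(f,D \right)} = 4 f$
$\frac{35891}{22127} + \frac{12086}{U{\left(156,21 + 112 \right)}} = \frac{35891}{22127} + \frac{12086}{4 \cdot 156} = 35891 \cdot \frac{1}{22127} + \frac{12086}{624} = \frac{35891}{22127} + 12086 \cdot \frac{1}{624} = \frac{35891}{22127} + \frac{6043}{312} = \frac{144911453}{6903624}$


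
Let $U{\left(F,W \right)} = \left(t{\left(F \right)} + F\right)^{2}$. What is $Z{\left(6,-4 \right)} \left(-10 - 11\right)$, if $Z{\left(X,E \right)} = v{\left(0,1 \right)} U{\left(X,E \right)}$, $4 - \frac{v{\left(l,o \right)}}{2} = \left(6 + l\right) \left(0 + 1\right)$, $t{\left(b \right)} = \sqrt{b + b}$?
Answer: $4032 + 2016 \sqrt{3} \approx 7523.8$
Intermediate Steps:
$t{\left(b \right)} = \sqrt{2} \sqrt{b}$ ($t{\left(b \right)} = \sqrt{2 b} = \sqrt{2} \sqrt{b}$)
$v{\left(l,o \right)} = -4 - 2 l$ ($v{\left(l,o \right)} = 8 - 2 \left(6 + l\right) \left(0 + 1\right) = 8 - 2 \left(6 + l\right) 1 = 8 - 2 \left(6 + l\right) = 8 - \left(12 + 2 l\right) = -4 - 2 l$)
$U{\left(F,W \right)} = \left(F + \sqrt{2} \sqrt{F}\right)^{2}$ ($U{\left(F,W \right)} = \left(\sqrt{2} \sqrt{F} + F\right)^{2} = \left(F + \sqrt{2} \sqrt{F}\right)^{2}$)
$Z{\left(X,E \right)} = - 4 \left(X + \sqrt{2} \sqrt{X}\right)^{2}$ ($Z{\left(X,E \right)} = \left(-4 - 0\right) \left(X + \sqrt{2} \sqrt{X}\right)^{2} = \left(-4 + 0\right) \left(X + \sqrt{2} \sqrt{X}\right)^{2} = - 4 \left(X + \sqrt{2} \sqrt{X}\right)^{2}$)
$Z{\left(6,-4 \right)} \left(-10 - 11\right) = - 4 \left(6 + \sqrt{2} \sqrt{6}\right)^{2} \left(-10 - 11\right) = - 4 \left(6 + 2 \sqrt{3}\right)^{2} \left(-21\right) = 84 \left(6 + 2 \sqrt{3}\right)^{2}$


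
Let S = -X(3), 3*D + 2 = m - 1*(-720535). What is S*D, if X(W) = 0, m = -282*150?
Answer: 0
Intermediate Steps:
m = -42300
D = 678233/3 (D = -2/3 + (-42300 - 1*(-720535))/3 = -2/3 + (-42300 + 720535)/3 = -2/3 + (1/3)*678235 = -2/3 + 678235/3 = 678233/3 ≈ 2.2608e+5)
S = 0 (S = -1*0 = 0)
S*D = 0*(678233/3) = 0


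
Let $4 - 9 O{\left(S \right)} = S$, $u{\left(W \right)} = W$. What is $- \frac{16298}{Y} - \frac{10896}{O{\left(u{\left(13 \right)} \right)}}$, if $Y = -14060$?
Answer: $\frac{76607029}{7030} \approx 10897.0$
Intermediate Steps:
$O{\left(S \right)} = \frac{4}{9} - \frac{S}{9}$
$- \frac{16298}{Y} - \frac{10896}{O{\left(u{\left(13 \right)} \right)}} = - \frac{16298}{-14060} - \frac{10896}{\frac{4}{9} - \frac{13}{9}} = \left(-16298\right) \left(- \frac{1}{14060}\right) - \frac{10896}{\frac{4}{9} - \frac{13}{9}} = \frac{8149}{7030} - \frac{10896}{-1} = \frac{8149}{7030} - -10896 = \frac{8149}{7030} + 10896 = \frac{76607029}{7030}$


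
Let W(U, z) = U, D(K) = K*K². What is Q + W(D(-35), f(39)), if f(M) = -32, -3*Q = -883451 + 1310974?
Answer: -556148/3 ≈ -1.8538e+5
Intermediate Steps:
Q = -427523/3 (Q = -(-883451 + 1310974)/3 = -⅓*427523 = -427523/3 ≈ -1.4251e+5)
D(K) = K³
Q + W(D(-35), f(39)) = -427523/3 + (-35)³ = -427523/3 - 42875 = -556148/3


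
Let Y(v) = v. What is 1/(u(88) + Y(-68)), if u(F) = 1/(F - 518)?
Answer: -430/29241 ≈ -0.014705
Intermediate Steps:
u(F) = 1/(-518 + F)
1/(u(88) + Y(-68)) = 1/(1/(-518 + 88) - 68) = 1/(1/(-430) - 68) = 1/(-1/430 - 68) = 1/(-29241/430) = -430/29241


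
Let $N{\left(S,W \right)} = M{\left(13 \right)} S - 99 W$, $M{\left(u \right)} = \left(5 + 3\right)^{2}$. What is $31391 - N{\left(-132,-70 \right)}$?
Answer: $32909$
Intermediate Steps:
$M{\left(u \right)} = 64$ ($M{\left(u \right)} = 8^{2} = 64$)
$N{\left(S,W \right)} = - 99 W + 64 S$ ($N{\left(S,W \right)} = 64 S - 99 W = - 99 W + 64 S$)
$31391 - N{\left(-132,-70 \right)} = 31391 - \left(\left(-99\right) \left(-70\right) + 64 \left(-132\right)\right) = 31391 - \left(6930 - 8448\right) = 31391 - -1518 = 31391 + 1518 = 32909$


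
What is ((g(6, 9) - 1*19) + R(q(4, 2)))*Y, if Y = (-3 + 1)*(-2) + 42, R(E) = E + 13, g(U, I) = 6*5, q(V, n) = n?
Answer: 1196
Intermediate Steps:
g(U, I) = 30
R(E) = 13 + E
Y = 46 (Y = -2*(-2) + 42 = 4 + 42 = 46)
((g(6, 9) - 1*19) + R(q(4, 2)))*Y = ((30 - 1*19) + (13 + 2))*46 = ((30 - 19) + 15)*46 = (11 + 15)*46 = 26*46 = 1196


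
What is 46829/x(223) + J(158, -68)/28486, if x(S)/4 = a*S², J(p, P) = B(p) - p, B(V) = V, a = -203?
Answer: -46829/40379948 ≈ -0.0011597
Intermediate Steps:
J(p, P) = 0 (J(p, P) = p - p = 0)
x(S) = -812*S² (x(S) = 4*(-203*S²) = -812*S²)
46829/x(223) + J(158, -68)/28486 = 46829/((-812*223²)) + 0/28486 = 46829/((-812*49729)) + 0*(1/28486) = 46829/(-40379948) + 0 = 46829*(-1/40379948) + 0 = -46829/40379948 + 0 = -46829/40379948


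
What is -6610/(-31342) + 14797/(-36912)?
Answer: -109889627/578447952 ≈ -0.18997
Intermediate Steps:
-6610/(-31342) + 14797/(-36912) = -6610*(-1/31342) + 14797*(-1/36912) = 3305/15671 - 14797/36912 = -109889627/578447952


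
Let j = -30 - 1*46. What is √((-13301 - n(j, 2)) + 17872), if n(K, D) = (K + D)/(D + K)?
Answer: √4570 ≈ 67.602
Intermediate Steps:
j = -76 (j = -30 - 46 = -76)
n(K, D) = 1 (n(K, D) = (D + K)/(D + K) = 1)
√((-13301 - n(j, 2)) + 17872) = √((-13301 - 1*1) + 17872) = √((-13301 - 1) + 17872) = √(-13302 + 17872) = √4570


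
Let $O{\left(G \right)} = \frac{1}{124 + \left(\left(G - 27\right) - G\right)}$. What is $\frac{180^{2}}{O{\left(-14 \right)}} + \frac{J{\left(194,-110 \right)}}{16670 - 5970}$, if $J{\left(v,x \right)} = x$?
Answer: $\frac{3362795989}{1070} \approx 3.1428 \cdot 10^{6}$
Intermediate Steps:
$O{\left(G \right)} = \frac{1}{97}$ ($O{\left(G \right)} = \frac{1}{124 + \left(\left(-27 + G\right) - G\right)} = \frac{1}{124 - 27} = \frac{1}{97}$)
$\frac{180^{2}}{O{\left(-14 \right)}} + \frac{J{\left(194,-110 \right)}}{16670 - 5970} = 180^{2} \frac{1}{\frac{1}{97}} - \frac{110}{16670 - 5970} = 32400 \cdot 97 - \frac{110}{10700} = 3142800 - \frac{11}{1070} = \frac{3362795989}{1070}$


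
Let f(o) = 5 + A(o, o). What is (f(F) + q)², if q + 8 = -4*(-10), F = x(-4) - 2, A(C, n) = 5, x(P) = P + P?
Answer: 1764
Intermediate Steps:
x(P) = 2*P
F = -10 (F = 2*(-4) - 2 = -8 - 2 = -10)
f(o) = 10 (f(o) = 5 + 5 = 10)
q = 32 (q = -8 - 4*(-10) = -8 + 40 = 32)
(f(F) + q)² = (10 + 32)² = 42² = 1764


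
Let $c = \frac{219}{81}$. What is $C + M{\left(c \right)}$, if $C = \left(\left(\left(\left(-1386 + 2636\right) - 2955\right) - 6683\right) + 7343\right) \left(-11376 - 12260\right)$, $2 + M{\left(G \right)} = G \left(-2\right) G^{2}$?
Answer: $\frac{486161803060}{19683} \approx 2.47 \cdot 10^{7}$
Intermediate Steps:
$c = \frac{73}{27}$ ($c = 219 \cdot \frac{1}{81} = \frac{73}{27} \approx 2.7037$)
$M{\left(G \right)} = -2 - 2 G^{3}$ ($M{\left(G \right)} = -2 + G \left(-2\right) G^{2} = -2 + - 2 G G^{2} = -2 - 2 G^{3}$)
$C = 24699620$ ($C = \left(\left(\left(1250 - 2955\right) - 6683\right) + 7343\right) \left(-23636\right) = \left(\left(-1705 - 6683\right) + 7343\right) \left(-23636\right) = \left(-8388 + 7343\right) \left(-23636\right) = \left(-1045\right) \left(-23636\right) = 24699620$)
$C + M{\left(c \right)} = 24699620 - \left(2 + 2 \left(\frac{73}{27}\right)^{3}\right) = 24699620 - \frac{817400}{19683} = \frac{486161803060}{19683}$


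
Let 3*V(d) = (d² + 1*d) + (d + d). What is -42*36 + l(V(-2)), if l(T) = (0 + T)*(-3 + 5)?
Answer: -4540/3 ≈ -1513.3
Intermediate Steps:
V(d) = d + d²/3 (V(d) = ((d² + 1*d) + (d + d))/3 = ((d² + d) + 2*d)/3 = ((d + d²) + 2*d)/3 = (d² + 3*d)/3 = d + d²/3)
l(T) = 2*T (l(T) = T*2 = 2*T)
-42*36 + l(V(-2)) = -42*36 + 2*((⅓)*(-2)*(3 - 2)) = -1512 + 2*((⅓)*(-2)*1) = -1512 + 2*(-⅔) = -1512 - 4/3 = -4540/3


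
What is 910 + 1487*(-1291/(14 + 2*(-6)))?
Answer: -1917897/2 ≈ -9.5895e+5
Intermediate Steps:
910 + 1487*(-1291/(14 + 2*(-6))) = 910 + 1487*(-1291/(14 - 12)) = 910 + 1487*(-1291/2) = 910 - 1919717/2 = -1917897/2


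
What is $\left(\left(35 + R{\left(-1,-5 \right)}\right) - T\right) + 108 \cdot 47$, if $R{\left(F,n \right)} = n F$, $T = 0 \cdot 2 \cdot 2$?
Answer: $5116$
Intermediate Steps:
$T = 0$ ($T = 0 \cdot 2 = 0$)
$R{\left(F,n \right)} = F n$
$\left(\left(35 + R{\left(-1,-5 \right)}\right) - T\right) + 108 \cdot 47 = \left(\left(35 - -5\right) - 0\right) + 108 \cdot 47 = \left(\left(35 + 5\right) + 0\right) + 5076 = \left(40 + 0\right) + 5076 = 40 + 5076 = 5116$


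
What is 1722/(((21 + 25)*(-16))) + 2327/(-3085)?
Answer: -3512521/1135280 ≈ -3.0940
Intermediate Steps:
1722/(((21 + 25)*(-16))) + 2327/(-3085) = 1722/((46*(-16))) + 2327*(-1/3085) = 1722/(-736) - 2327/3085 = 1722*(-1/736) - 2327/3085 = -861/368 - 2327/3085 = -3512521/1135280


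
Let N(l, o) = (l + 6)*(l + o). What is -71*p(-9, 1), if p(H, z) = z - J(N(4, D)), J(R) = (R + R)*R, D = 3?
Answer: 695729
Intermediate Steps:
N(l, o) = (6 + l)*(l + o)
J(R) = 2*R² (J(R) = (2*R)*R = 2*R²)
p(H, z) = -9800 + z (p(H, z) = z - 2*(4² + 6*4 + 6*3 + 4*3)² = z - 2*(16 + 24 + 18 + 12)² = z - 2*70² = z - 2*4900 = z - 1*9800 = z - 9800 = -9800 + z)
-71*p(-9, 1) = -71*(-9800 + 1) = -71*(-9799) = 695729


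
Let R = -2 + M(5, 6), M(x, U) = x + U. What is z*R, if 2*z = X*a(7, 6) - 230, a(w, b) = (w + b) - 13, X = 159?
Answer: -1035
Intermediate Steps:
M(x, U) = U + x
a(w, b) = -13 + b + w (a(w, b) = (b + w) - 13 = -13 + b + w)
R = 9 (R = -2 + (6 + 5) = -2 + 11 = 9)
z = -115 (z = (159*(-13 + 6 + 7) - 230)/2 = (159*0 - 230)/2 = (0 - 230)/2 = (½)*(-230) = -115)
z*R = -115*9 = -1035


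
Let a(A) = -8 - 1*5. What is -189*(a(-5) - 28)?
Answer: 7749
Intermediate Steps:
a(A) = -13 (a(A) = -8 - 5 = -13)
-189*(a(-5) - 28) = -189*(-13 - 28) = -189*(-41) = 7749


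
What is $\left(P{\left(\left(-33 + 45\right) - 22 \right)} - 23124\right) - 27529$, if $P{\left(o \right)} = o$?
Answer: $-50663$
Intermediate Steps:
$\left(P{\left(\left(-33 + 45\right) - 22 \right)} - 23124\right) - 27529 = \left(\left(\left(-33 + 45\right) - 22\right) - 23124\right) - 27529 = \left(\left(12 - 22\right) - 23124\right) - 27529 = \left(-10 - 23124\right) - 27529 = -23134 - 27529 = -50663$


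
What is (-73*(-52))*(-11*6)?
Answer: -250536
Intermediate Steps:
(-73*(-52))*(-11*6) = 3796*(-66) = -250536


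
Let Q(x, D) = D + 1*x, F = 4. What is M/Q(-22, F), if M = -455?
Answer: 455/18 ≈ 25.278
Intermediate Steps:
Q(x, D) = D + x
M/Q(-22, F) = -455/(4 - 22) = -455/(-18) = -455*(-1/18) = 455/18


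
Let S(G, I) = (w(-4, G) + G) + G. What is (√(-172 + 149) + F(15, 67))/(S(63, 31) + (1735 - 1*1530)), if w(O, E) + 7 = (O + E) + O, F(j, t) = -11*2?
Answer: -22/379 + I*√23/379 ≈ -0.058047 + 0.012654*I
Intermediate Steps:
F(j, t) = -22
w(O, E) = -7 + E + 2*O (w(O, E) = -7 + ((O + E) + O) = -7 + ((E + O) + O) = -7 + (E + 2*O) = -7 + E + 2*O)
S(G, I) = -15 + 3*G (S(G, I) = ((-7 + G + 2*(-4)) + G) + G = ((-7 + G - 8) + G) + G = ((-15 + G) + G) + G = (-15 + 2*G) + G = -15 + 3*G)
(√(-172 + 149) + F(15, 67))/(S(63, 31) + (1735 - 1*1530)) = (√(-172 + 149) - 22)/((-15 + 3*63) + (1735 - 1*1530)) = (√(-23) - 22)/((-15 + 189) + (1735 - 1530)) = (I*√23 - 22)/(174 + 205) = (-22 + I*√23)/379 = (-22 + I*√23)*(1/379) = -22/379 + I*√23/379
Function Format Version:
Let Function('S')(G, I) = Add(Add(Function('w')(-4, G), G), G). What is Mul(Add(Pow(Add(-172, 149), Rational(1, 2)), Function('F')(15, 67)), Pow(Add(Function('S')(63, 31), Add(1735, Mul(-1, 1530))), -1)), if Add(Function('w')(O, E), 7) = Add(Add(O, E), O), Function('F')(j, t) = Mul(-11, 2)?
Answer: Add(Rational(-22, 379), Mul(Rational(1, 379), I, Pow(23, Rational(1, 2)))) ≈ Add(-0.058047, Mul(0.012654, I))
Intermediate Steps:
Function('F')(j, t) = -22
Function('w')(O, E) = Add(-7, E, Mul(2, O)) (Function('w')(O, E) = Add(-7, Add(Add(O, E), O)) = Add(-7, Add(Add(E, O), O)) = Add(-7, Add(E, Mul(2, O))) = Add(-7, E, Mul(2, O)))
Function('S')(G, I) = Add(-15, Mul(3, G)) (Function('S')(G, I) = Add(Add(Add(-7, G, Mul(2, -4)), G), G) = Add(Add(Add(-7, G, -8), G), G) = Add(Add(Add(-15, G), G), G) = Add(Add(-15, Mul(2, G)), G) = Add(-15, Mul(3, G)))
Mul(Add(Pow(Add(-172, 149), Rational(1, 2)), Function('F')(15, 67)), Pow(Add(Function('S')(63, 31), Add(1735, Mul(-1, 1530))), -1)) = Mul(Add(Pow(Add(-172, 149), Rational(1, 2)), -22), Pow(Add(Add(-15, Mul(3, 63)), Add(1735, Mul(-1, 1530))), -1)) = Mul(Add(Pow(-23, Rational(1, 2)), -22), Pow(Add(Add(-15, 189), Add(1735, -1530)), -1)) = Mul(Add(Mul(I, Pow(23, Rational(1, 2))), -22), Pow(Add(174, 205), -1)) = Mul(Add(-22, Mul(I, Pow(23, Rational(1, 2)))), Pow(379, -1)) = Mul(Add(-22, Mul(I, Pow(23, Rational(1, 2)))), Rational(1, 379)) = Add(Rational(-22, 379), Mul(Rational(1, 379), I, Pow(23, Rational(1, 2))))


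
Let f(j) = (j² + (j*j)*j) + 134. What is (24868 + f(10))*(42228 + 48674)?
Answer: 2372724004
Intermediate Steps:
f(j) = 134 + j² + j³ (f(j) = (j² + j²*j) + 134 = (j² + j³) + 134 = 134 + j² + j³)
(24868 + f(10))*(42228 + 48674) = (24868 + (134 + 10² + 10³))*(42228 + 48674) = (24868 + (134 + 100 + 1000))*90902 = (24868 + 1234)*90902 = 26102*90902 = 2372724004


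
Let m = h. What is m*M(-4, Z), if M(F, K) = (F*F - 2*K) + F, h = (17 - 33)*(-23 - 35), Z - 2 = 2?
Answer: 3712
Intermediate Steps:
Z = 4 (Z = 2 + 2 = 4)
h = 928 (h = -16*(-58) = 928)
M(F, K) = F + F² - 2*K (M(F, K) = (F² - 2*K) + F = F + F² - 2*K)
m = 928
m*M(-4, Z) = 928*(-4 + (-4)² - 2*4) = 928*(-4 + 16 - 8) = 928*4 = 3712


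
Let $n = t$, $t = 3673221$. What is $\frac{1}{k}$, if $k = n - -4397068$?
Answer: $\frac{1}{8070289} \approx 1.2391 \cdot 10^{-7}$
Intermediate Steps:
$n = 3673221$
$k = 8070289$ ($k = 3673221 - -4397068 = 3673221 + 4397068 = 8070289$)
$\frac{1}{k} = \frac{1}{8070289}$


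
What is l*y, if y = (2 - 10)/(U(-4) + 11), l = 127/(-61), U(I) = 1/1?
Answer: 254/183 ≈ 1.3880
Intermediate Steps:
U(I) = 1 (U(I) = 1*1 = 1)
l = -127/61 (l = 127*(-1/61) = -127/61 ≈ -2.0820)
y = -⅔ (y = (2 - 10)/(1 + 11) = -8/12 = -8*1/12 = -⅔ ≈ -0.66667)
l*y = -127/61*(-⅔) = 254/183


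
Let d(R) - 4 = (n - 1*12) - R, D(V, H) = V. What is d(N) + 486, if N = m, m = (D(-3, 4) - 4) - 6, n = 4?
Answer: 495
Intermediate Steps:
m = -13 (m = (-3 - 4) - 6 = -7 - 6 = -13)
N = -13
d(R) = -4 - R (d(R) = 4 + ((4 - 1*12) - R) = 4 + ((4 - 12) - R) = 4 + (-8 - R) = -4 - R)
d(N) + 486 = (-4 - 1*(-13)) + 486 = (-4 + 13) + 486 = 9 + 486 = 495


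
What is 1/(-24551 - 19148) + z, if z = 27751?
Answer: 1212690948/43699 ≈ 27751.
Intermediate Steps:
1/(-24551 - 19148) + z = 1/(-24551 - 19148) + 27751 = 1/(-43699) + 27751 = -1/43699 + 27751 = 1212690948/43699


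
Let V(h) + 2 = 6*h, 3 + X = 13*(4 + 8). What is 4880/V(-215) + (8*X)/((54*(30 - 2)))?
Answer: -20129/6783 ≈ -2.9676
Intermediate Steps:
X = 153 (X = -3 + 13*(4 + 8) = -3 + 13*12 = -3 + 156 = 153)
V(h) = -2 + 6*h
4880/V(-215) + (8*X)/((54*(30 - 2))) = 4880/(-2 + 6*(-215)) + (8*153)/((54*(30 - 2))) = 4880/(-2 - 1290) + 1224/((54*28)) = 4880/(-1292) + 1224/1512 = 4880*(-1/1292) + 1224*(1/1512) = -1220/323 + 17/21 = -20129/6783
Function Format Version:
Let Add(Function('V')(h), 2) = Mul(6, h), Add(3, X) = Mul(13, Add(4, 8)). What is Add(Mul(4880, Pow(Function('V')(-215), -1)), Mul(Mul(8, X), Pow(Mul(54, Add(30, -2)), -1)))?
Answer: Rational(-20129, 6783) ≈ -2.9676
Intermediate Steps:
X = 153 (X = Add(-3, Mul(13, Add(4, 8))) = Add(-3, Mul(13, 12)) = Add(-3, 156) = 153)
Function('V')(h) = Add(-2, Mul(6, h))
Add(Mul(4880, Pow(Function('V')(-215), -1)), Mul(Mul(8, X), Pow(Mul(54, Add(30, -2)), -1))) = Add(Mul(4880, Pow(Add(-2, Mul(6, -215)), -1)), Mul(Mul(8, 153), Pow(Mul(54, Add(30, -2)), -1))) = Add(Mul(4880, Pow(Add(-2, -1290), -1)), Mul(1224, Pow(Mul(54, 28), -1))) = Add(Mul(4880, Pow(-1292, -1)), Mul(1224, Pow(1512, -1))) = Add(Mul(4880, Rational(-1, 1292)), Mul(1224, Rational(1, 1512))) = Add(Rational(-1220, 323), Rational(17, 21)) = Rational(-20129, 6783)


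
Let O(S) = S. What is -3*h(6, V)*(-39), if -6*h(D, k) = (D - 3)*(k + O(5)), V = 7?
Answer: -702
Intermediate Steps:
h(D, k) = -(-3 + D)*(5 + k)/6 (h(D, k) = -(D - 3)*(k + 5)/6 = -(-3 + D)*(5 + k)/6)
-3*h(6, V)*(-39) = -3*(5/2 + (½)*7 - ⅚*6 - ⅙*6*7)*(-39) = -3*(5/2 + 7/2 - 5 - 7)*(-39) = -3*(-6)*(-39) = 18*(-39) = -702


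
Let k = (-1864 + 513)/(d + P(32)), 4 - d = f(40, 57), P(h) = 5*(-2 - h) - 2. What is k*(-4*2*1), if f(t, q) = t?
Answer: -1351/26 ≈ -51.962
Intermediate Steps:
P(h) = -12 - 5*h (P(h) = (-10 - 5*h) - 2 = -12 - 5*h)
d = -36 (d = 4 - 1*40 = 4 - 40 = -36)
k = 1351/208 (k = (-1864 + 513)/(-36 + (-12 - 5*32)) = -1351/(-36 + (-12 - 160)) = -1351/(-36 - 172) = -1351/(-208) = -1351*(-1/208) = 1351/208 ≈ 6.4952)
k*(-4*2*1) = 1351*(-4*2*1)/208 = 1351*(-8*1)/208 = (1351/208)*(-8) = -1351/26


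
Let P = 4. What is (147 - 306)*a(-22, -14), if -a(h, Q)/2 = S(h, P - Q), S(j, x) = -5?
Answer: -1590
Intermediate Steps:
a(h, Q) = 10 (a(h, Q) = -2*(-5) = 10)
(147 - 306)*a(-22, -14) = (147 - 306)*10 = -159*10 = -1590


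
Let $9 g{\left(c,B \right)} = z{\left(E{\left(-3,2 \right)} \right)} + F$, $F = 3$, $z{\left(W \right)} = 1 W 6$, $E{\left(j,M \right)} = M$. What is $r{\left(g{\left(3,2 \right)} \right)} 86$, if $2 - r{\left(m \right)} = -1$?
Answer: $258$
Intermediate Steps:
$z{\left(W \right)} = 6 W$ ($z{\left(W \right)} = W 6 = 6 W$)
$g{\left(c,B \right)} = \frac{5}{3}$ ($g{\left(c,B \right)} = \frac{6 \cdot 2 + 3}{9} = \frac{12 + 3}{9} = \frac{1}{9} \cdot 15 = \frac{5}{3}$)
$r{\left(m \right)} = 3$ ($r{\left(m \right)} = 2 - -1 = 2 + 1 = 3$)
$r{\left(g{\left(3,2 \right)} \right)} 86 = 3 \cdot 86 = 258$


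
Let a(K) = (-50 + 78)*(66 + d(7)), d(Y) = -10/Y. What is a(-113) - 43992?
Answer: -42184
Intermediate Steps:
a(K) = 1808 (a(K) = (-50 + 78)*(66 - 10/7) = 28*(66 - 10*⅐) = 28*(66 - 10/7) = 28*(452/7) = 1808)
a(-113) - 43992 = 1808 - 43992 = -42184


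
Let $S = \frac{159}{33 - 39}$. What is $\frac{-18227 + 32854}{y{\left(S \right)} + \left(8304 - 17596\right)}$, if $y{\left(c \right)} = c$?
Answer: $- \frac{29254}{18637} \approx -1.5697$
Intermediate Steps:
$S = - \frac{53}{2}$ ($S = \frac{159}{-6} = 159 \left(- \frac{1}{6}\right) = - \frac{53}{2} \approx -26.5$)
$\frac{-18227 + 32854}{y{\left(S \right)} + \left(8304 - 17596\right)} = \frac{-18227 + 32854}{- \frac{53}{2} + \left(8304 - 17596\right)} = \frac{14627}{- \frac{53}{2} + \left(8304 - 17596\right)} = \frac{14627}{- \frac{53}{2} - 9292} = \frac{14627}{- \frac{18637}{2}} = 14627 \left(- \frac{2}{18637}\right) = - \frac{29254}{18637}$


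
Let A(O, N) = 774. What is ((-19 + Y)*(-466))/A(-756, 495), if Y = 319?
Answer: -23300/129 ≈ -180.62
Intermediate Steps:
((-19 + Y)*(-466))/A(-756, 495) = ((-19 + 319)*(-466))/774 = (300*(-466))*(1/774) = -139800*1/774 = -23300/129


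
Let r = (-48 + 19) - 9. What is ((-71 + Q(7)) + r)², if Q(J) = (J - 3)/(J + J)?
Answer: 579121/49 ≈ 11819.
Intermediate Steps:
r = -38 (r = -29 - 9 = -38)
Q(J) = (-3 + J)/(2*J) (Q(J) = (-3 + J)/((2*J)) = (-3 + J)*(1/(2*J)) = (-3 + J)/(2*J))
((-71 + Q(7)) + r)² = ((-71 + (½)*(-3 + 7)/7) - 38)² = ((-71 + (½)*(⅐)*4) - 38)² = ((-71 + 2/7) - 38)² = (-495/7 - 38)² = (-761/7)² = 579121/49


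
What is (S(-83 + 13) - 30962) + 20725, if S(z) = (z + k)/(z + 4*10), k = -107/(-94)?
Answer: -28861867/2820 ≈ -10235.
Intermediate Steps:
k = 107/94 (k = -107*(-1/94) = 107/94 ≈ 1.1383)
S(z) = (107/94 + z)/(40 + z) (S(z) = (z + 107/94)/(z + 4*10) = (107/94 + z)/(z + 40) = (107/94 + z)/(40 + z))
(S(-83 + 13) - 30962) + 20725 = ((107/94 + (-83 + 13))/(40 + (-83 + 13)) - 30962) + 20725 = ((107/94 - 70)/(40 - 70) - 30962) + 20725 = (-6473/94/(-30) - 30962) + 20725 = (-1/30*(-6473/94) - 30962) + 20725 = (6473/2820 - 30962) + 20725 = -87306367/2820 + 20725 = -28861867/2820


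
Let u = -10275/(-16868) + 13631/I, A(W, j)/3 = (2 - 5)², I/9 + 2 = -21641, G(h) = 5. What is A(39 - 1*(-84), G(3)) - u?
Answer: 86941503415/3285667116 ≈ 26.461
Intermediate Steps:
I = -194787 (I = -18 + 9*(-21641) = -18 - 194769 = -194787)
A(W, j) = 27 (A(W, j) = 3*(2 - 5)² = 3*(-3)² = 3*9 = 27)
u = 1771508717/3285667116 (u = -10275/(-16868) + 13631/(-194787) = -10275*(-1/16868) + 13631*(-1/194787) = 10275/16868 - 13631/194787 = 1771508717/3285667116 ≈ 0.53916)
A(39 - 1*(-84), G(3)) - u = 27 - 1*1771508717/3285667116 = 27 - 1771508717/3285667116 = 86941503415/3285667116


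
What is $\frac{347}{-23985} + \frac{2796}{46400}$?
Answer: $\frac{2548063}{55645200} \approx 0.045791$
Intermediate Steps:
$\frac{347}{-23985} + \frac{2796}{46400} = 347 \left(- \frac{1}{23985}\right) + 2796 \cdot \frac{1}{46400} = - \frac{347}{23985} + \frac{699}{11600} = \frac{2548063}{55645200}$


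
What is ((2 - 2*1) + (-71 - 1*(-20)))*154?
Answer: -7854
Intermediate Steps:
((2 - 2*1) + (-71 - 1*(-20)))*154 = ((2 - 2) + (-71 + 20))*154 = (0 - 51)*154 = -51*154 = -7854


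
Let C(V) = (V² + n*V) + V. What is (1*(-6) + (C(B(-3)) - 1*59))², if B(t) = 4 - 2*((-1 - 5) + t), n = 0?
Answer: 194481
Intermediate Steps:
B(t) = 16 - 2*t (B(t) = 4 - 2*(-6 + t) = 4 + (12 - 2*t) = 16 - 2*t)
C(V) = V + V² (C(V) = (V² + 0*V) + V = (V² + 0) + V = V² + V = V + V²)
(1*(-6) + (C(B(-3)) - 1*59))² = (1*(-6) + ((16 - 2*(-3))*(1 + (16 - 2*(-3))) - 1*59))² = (-6 + ((16 + 6)*(1 + (16 + 6)) - 59))² = (-6 + (22*(1 + 22) - 59))² = (-6 + (22*23 - 59))² = (-6 + (506 - 59))² = (-6 + 447)² = 441² = 194481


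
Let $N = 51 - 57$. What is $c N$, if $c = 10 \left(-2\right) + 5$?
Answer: $90$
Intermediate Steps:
$c = -15$ ($c = -20 + 5 = -15$)
$N = -6$ ($N = 51 - 57 = -6$)
$c N = \left(-15\right) \left(-6\right) = 90$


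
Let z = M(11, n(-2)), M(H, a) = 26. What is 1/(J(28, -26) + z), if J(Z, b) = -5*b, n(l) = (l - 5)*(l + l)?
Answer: 1/156 ≈ 0.0064103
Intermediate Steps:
n(l) = 2*l*(-5 + l) (n(l) = (-5 + l)*(2*l) = 2*l*(-5 + l))
z = 26
1/(J(28, -26) + z) = 1/(-5*(-26) + 26) = 1/(130 + 26) = 1/156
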